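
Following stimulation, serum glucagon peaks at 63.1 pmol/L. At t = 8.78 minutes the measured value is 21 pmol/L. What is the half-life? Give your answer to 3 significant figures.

5.53 minutes

A/A₀ = 21/63.1 ≈ 0.33281.
n = log₂(3.0048) ≈ 1.5873 half-lives elapsed in 8.78 minutes.
t½ = 8.78/1.5873 ≈ 5.5316 minutes.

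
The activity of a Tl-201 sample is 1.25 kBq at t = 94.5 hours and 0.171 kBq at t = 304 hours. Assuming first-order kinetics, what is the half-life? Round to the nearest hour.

73 hours

Over Δt = 304 − 94.5 = 209.5 hours, the level fell by a factor of 1.25/0.171 ≈ 7.3099.
n = log₂(7.3099) ≈ 2.8699 half-lives, so t½ = 209.5/2.8699 ≈ 73 hours.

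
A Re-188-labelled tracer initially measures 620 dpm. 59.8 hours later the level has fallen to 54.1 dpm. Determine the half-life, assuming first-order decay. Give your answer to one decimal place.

17.0 hours

A/A₀ = 54.1/620 ≈ 0.087258.
n = log₂(11.46) ≈ 3.5186 half-lives elapsed in 59.8 hours.
t½ = 59.8/3.5186 ≈ 16.996 hours.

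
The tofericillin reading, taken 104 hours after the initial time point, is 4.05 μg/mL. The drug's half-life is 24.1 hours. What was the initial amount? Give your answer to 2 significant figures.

81 μg/mL

Number of half-lives elapsed: n = 104/24.1 ≈ 4.3154.
A₀ = A × 2^n = 4.05 × 2^4.3154 = 4.05 × 19.909 ≈ 80.632 μg/mL.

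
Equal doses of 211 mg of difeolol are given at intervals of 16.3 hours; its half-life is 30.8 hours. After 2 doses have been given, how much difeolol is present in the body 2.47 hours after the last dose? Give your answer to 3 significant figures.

The 2 doses were given 18.77, 2.47 hours ago.
Total = 211·(1/2)^(18.77/30.8) + 211·(1/2)^(2.47/30.8)
      = 138.3 + 199.59 ≈ 337.89 mg.

338 mg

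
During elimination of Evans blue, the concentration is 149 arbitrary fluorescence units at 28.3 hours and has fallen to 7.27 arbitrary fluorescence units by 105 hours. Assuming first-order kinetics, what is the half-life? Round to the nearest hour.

Over Δt = 105 − 28.3 = 76.7 hours, the level fell by a factor of 149/7.27 ≈ 20.495.
n = log₂(20.495) ≈ 4.3572 half-lives, so t½ = 76.7/4.3572 ≈ 17.603 hours.

18 hours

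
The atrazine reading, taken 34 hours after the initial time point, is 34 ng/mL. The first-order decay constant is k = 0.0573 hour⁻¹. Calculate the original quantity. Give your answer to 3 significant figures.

239 ng/mL

t½ = ln 2 / k = 0.69315 / 0.0573 ≈ 12.097 hours.
Number of half-lives elapsed: n = 34/12.097 ≈ 2.8107.
A₀ = A × 2^n = 34 × 2^2.8107 = 34 × 7.016 ≈ 238.55 ng/mL.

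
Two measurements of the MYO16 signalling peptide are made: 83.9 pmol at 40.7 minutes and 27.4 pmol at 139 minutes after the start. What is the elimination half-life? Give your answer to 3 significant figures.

Over Δt = 139 − 40.7 = 98.3 minutes, the level fell by a factor of 83.9/27.4 ≈ 3.062.
n = log₂(3.062) ≈ 1.6145 half-lives, so t½ = 98.3/1.6145 ≈ 60.886 minutes.

60.9 minutes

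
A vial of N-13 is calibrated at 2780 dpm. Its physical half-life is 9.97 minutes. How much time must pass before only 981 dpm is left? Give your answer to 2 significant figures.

15 minutes

Fraction remaining = 981/2780 ≈ 0.35288.
n = log₂(2780/981) = ln(2.8338)/ln 2 ≈ 1.5028 half-lives.
t = n × t½ = 1.5028 × 9.97 ≈ 14.983 minutes.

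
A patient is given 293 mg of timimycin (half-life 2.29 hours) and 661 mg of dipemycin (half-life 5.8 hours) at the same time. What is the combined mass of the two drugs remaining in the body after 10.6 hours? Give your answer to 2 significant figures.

200 mg

timimycin: 293 × (1/2)^(10.6/2.29) = 293 × (1/2)^4.6288 ≈ 11.843 mg.
dipemycin: 661 × (1/2)^(10.6/5.8) = 661 × (1/2)^1.8276 ≈ 186.23 mg.
Total = 11.843 + 186.23 ≈ 198.07 mg.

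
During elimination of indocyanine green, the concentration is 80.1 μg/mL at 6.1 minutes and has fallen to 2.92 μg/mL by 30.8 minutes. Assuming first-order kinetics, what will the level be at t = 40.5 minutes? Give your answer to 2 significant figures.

Over Δt = 30.8 − 6.1 = 24.7 minutes, the level fell by a factor of 80.1/2.92 ≈ 27.432.
n = log₂(27.432) ≈ 4.7778 half-lives, so t½ = 24.7/4.7778 ≈ 5.1698 minutes.
From t = 30.8 to t = 40.5: 2.92 × (1/2)^((40.5−30.8)/5.1698) ≈ 0.79536 μg/mL.

0.80 μg/mL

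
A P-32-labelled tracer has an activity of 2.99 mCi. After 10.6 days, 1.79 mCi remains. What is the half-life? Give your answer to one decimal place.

14.3 days

A/A₀ = 1.79/2.99 ≈ 0.59866.
n = log₂(1.6704) ≈ 0.74019 half-lives elapsed in 10.6 days.
t½ = 10.6/0.74019 ≈ 14.321 days.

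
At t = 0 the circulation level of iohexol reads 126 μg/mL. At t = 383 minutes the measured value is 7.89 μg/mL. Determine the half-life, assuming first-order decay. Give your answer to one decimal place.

A/A₀ = 7.89/126 ≈ 0.062619.
n = log₂(15.97) ≈ 3.9973 half-lives elapsed in 383 minutes.
t½ = 383/3.9973 ≈ 95.816 minutes.

95.8 minutes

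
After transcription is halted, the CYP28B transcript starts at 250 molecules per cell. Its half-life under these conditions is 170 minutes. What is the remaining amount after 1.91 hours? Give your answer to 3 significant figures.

157 molecules per cell

Convert the elapsed time: 1.91 hours = 114.6 minutes.
Number of half-lives: n = 114.6/170 ≈ 0.67412.
Remaining = 250 × (1/2)^0.67412 = 250 × 0.62672 ≈ 156.68 molecules per cell.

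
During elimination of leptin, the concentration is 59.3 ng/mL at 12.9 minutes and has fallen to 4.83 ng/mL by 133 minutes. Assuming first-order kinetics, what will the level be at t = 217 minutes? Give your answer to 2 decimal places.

0.84 ng/mL

Over Δt = 133 − 12.9 = 120.1 minutes, the level fell by a factor of 59.3/4.83 ≈ 12.277.
n = log₂(12.277) ≈ 3.6179 half-lives, so t½ = 120.1/3.6179 ≈ 33.196 minutes.
From t = 133 to t = 217: 4.83 × (1/2)^((217−133)/33.196) ≈ 0.836 ng/mL.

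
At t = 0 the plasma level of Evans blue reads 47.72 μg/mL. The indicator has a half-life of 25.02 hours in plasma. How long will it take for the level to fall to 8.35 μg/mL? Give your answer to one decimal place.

62.9 hours

Fraction remaining = 8.35/47.72 ≈ 0.17498.
n = log₂(47.72/8.35) = ln(5.715)/ln 2 ≈ 2.5147 half-lives.
t = n × t½ = 2.5147 × 25.02 ≈ 62.919 hours.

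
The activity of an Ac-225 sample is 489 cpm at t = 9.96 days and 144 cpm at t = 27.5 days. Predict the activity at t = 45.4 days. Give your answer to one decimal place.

41.4 cpm

Over Δt = 27.5 − 9.96 = 17.54 days, the level fell by a factor of 489/144 ≈ 3.3958.
n = log₂(3.3958) ≈ 1.7638 half-lives, so t½ = 17.54/1.7638 ≈ 9.9446 days.
From t = 27.5 to t = 45.4: 144 × (1/2)^((45.4−27.5)/9.9446) ≈ 41.354 cpm.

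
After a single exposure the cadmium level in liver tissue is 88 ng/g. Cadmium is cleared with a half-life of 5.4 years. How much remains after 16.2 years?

Elapsed time is 3 half-lives (16.2/5.4).
Each half-life halves the amount: 88 × (1/2)^3 = 88/8 = 11 ng/g.

11 ng/g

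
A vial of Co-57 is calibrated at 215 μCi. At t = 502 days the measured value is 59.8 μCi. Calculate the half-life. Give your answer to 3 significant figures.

272 days

A/A₀ = 59.8/215 ≈ 0.27814.
n = log₂(3.5953) ≈ 1.8461 half-lives elapsed in 502 days.
t½ = 502/1.8461 ≈ 271.92 days.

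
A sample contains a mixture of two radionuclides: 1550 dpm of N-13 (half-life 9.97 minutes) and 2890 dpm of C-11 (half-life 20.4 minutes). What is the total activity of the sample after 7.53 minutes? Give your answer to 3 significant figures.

N-13: 1550 × (1/2)^(7.53/9.97) = 1550 × (1/2)^0.75527 ≈ 918.28 dpm.
C-11: 2890 × (1/2)^(7.53/20.4) = 2890 × (1/2)^0.36912 ≈ 2237.6 dpm.
Total = 918.28 + 2237.6 ≈ 3155.9 dpm.

3160 dpm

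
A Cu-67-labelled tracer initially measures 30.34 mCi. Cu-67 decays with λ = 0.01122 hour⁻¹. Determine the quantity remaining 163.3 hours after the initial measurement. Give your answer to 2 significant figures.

t½ = ln 2 / λ = 0.69315 / 0.01122 ≈ 61.778 hours.
Number of half-lives: n = 163.3/61.778 ≈ 2.6433.
Remaining = 30.34 × (1/2)^2.6433 = 30.34 × 0.16006 ≈ 4.8561 mCi.

4.9 mCi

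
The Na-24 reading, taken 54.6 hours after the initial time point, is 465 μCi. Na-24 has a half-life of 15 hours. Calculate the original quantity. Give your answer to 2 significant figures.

5800 μCi

Number of half-lives elapsed: n = 54.6/15 ≈ 3.64.
A₀ = A × 2^n = 465 × 2^3.64 = 465 × 12.467 ≈ 5797 μCi.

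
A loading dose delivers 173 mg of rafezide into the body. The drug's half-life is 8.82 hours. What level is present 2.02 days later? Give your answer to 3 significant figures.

Convert the elapsed time: 2.02 days = 48.48 hours.
Number of half-lives: n = 48.48/8.82 ≈ 5.4966.
Remaining = 173 × (1/2)^5.4966 = 173 × 0.022149 ≈ 3.8318 mg.

3.83 mg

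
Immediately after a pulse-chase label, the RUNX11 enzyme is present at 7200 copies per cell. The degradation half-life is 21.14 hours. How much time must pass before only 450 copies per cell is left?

450/7200 = 1/16, so 4 half-lives have elapsed.
t = 4 × 21.14 = 84.56 hours.

84.56 hours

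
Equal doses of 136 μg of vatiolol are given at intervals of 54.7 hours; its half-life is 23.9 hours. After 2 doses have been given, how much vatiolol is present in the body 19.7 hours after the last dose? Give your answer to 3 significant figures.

92.5 μg

The 2 doses were given 74.4, 19.7 hours ago.
Total = 136·(1/2)^(74.4/23.9) + 136·(1/2)^(19.7/23.9)
      = 15.72 + 76.809 ≈ 92.528 μg.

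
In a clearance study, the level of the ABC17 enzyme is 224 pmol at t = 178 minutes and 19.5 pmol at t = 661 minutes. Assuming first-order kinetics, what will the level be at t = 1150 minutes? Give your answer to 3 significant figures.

1.65 pmol

Over Δt = 661 − 178 = 483 minutes, the level fell by a factor of 224/19.5 ≈ 11.487.
n = log₂(11.487) ≈ 3.522 half-lives, so t½ = 483/3.522 ≈ 137.14 minutes.
From t = 661 to t = 1150: 19.5 × (1/2)^((1150−661)/137.14) ≈ 1.6468 pmol.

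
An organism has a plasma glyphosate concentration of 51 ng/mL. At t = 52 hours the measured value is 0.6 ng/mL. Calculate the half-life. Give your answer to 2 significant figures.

A/A₀ = 0.6/51 ≈ 0.011765.
n = log₂(85) ≈ 6.4094 half-lives elapsed in 52 hours.
t½ = 52/6.4094 ≈ 8.1131 hours.

8.1 hours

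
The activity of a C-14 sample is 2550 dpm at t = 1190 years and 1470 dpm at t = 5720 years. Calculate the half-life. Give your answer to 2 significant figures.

Over Δt = 5720 − 1190 = 4530 years, the level fell by a factor of 2550/1470 ≈ 1.7347.
n = log₂(1.7347) ≈ 0.79468 half-lives, so t½ = 4530/0.79468 ≈ 5700.4 years.

5700 years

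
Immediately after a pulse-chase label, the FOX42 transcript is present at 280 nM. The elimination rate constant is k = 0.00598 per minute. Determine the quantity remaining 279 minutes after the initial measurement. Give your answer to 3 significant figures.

t½ = ln 2 / k = 0.69315 / 0.00598 ≈ 115.91 minutes.
Number of half-lives: n = 279/115.91 ≈ 2.407.
Remaining = 280 × (1/2)^2.407 = 280 × 0.18854 ≈ 52.793 nM.

52.8 nM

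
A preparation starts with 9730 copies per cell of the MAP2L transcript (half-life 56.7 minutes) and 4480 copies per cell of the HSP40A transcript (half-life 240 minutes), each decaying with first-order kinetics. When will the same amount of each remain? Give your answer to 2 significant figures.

83 minutes

Set 9730·(1/2)^(t/56.7) = 4480·(1/2)^(t/240).
Taking log₂: log₂(9730/4480) = t·(1/56.7 − 1/240).
log₂(2.1719) = 1.1189; 1/56.7 − 1/240 = 0.01347.
t = 1.1189 / 0.01347 ≈ 83.069 minutes.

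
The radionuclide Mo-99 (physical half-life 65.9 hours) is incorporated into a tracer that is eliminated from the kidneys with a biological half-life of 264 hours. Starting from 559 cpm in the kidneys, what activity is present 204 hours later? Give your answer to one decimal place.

1/t_eff = 1/t_phys + 1/t_biol = 1/65.9 + 1/264 = 0.018962 per hour.
t_eff = 65.9 × 264 / (65.9 + 264) ≈ 52.736 hours.
Remaining = 559 × (1/2)^(204/52.736) = 559 × (1/2)^3.8683 ≈ 38.276 cpm.

38.3 cpm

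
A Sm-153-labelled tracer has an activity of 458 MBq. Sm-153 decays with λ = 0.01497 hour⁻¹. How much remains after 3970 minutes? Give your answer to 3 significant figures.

t½ = ln 2 / λ = 0.69315 / 0.01497 ≈ 46.302 hours.
Convert the elapsed time: 3970 minutes = 66.1667 hours.
Number of half-lives: n = 66.1667/46.302 ≈ 1.429.
Remaining = 458 × (1/2)^1.429 = 458 × 0.37139 ≈ 170.09 MBq.

170 MBq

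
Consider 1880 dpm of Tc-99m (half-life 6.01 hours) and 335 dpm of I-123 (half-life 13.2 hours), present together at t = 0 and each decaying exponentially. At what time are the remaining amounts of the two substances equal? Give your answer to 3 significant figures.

27.5 hours

Set 1880·(1/2)^(t/6.01) = 335·(1/2)^(t/13.2).
Taking log₂: log₂(1880/335) = t·(1/6.01 − 1/13.2).
log₂(5.6119) = 2.4885; 1/6.01 − 1/13.2 = 0.090632.
t = 2.4885 / 0.090632 ≈ 27.457 hours.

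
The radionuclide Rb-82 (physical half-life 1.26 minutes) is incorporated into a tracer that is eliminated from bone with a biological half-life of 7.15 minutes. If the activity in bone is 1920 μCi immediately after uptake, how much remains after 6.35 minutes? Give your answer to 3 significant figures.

31.5 μCi

1/t_eff = 1/t_phys + 1/t_biol = 1/1.26 + 1/7.15 = 0.93351 per minute.
t_eff = 1.26 × 7.15 / (1.26 + 7.15) ≈ 1.0712 minutes.
Remaining = 1920 × (1/2)^(6.35/1.0712) = 1920 × (1/2)^5.9278 ≈ 31.54 μCi.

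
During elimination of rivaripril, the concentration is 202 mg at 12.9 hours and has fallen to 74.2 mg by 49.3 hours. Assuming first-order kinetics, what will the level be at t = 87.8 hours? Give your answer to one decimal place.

25.7 mg

Over Δt = 49.3 − 12.9 = 36.4 hours, the level fell by a factor of 202/74.2 ≈ 2.7224.
n = log₂(2.7224) ≈ 1.4449 half-lives, so t½ = 36.4/1.4449 ≈ 25.193 hours.
From t = 49.3 to t = 87.8: 74.2 × (1/2)^((87.8−49.3)/25.193) ≈ 25.725 mg.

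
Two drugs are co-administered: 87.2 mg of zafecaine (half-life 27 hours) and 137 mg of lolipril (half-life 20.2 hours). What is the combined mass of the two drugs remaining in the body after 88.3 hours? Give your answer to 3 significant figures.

zafecaine: 87.2 × (1/2)^(88.3/27) = 87.2 × (1/2)^3.2704 ≈ 9.0373 mg.
lolipril: 137 × (1/2)^(88.3/20.2) = 137 × (1/2)^4.3713 ≈ 6.6196 mg.
Total = 9.0373 + 6.6196 ≈ 15.657 mg.

15.7 mg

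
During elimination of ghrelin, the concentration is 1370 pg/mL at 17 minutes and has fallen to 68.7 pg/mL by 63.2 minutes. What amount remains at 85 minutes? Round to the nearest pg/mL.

17 pg/mL

Over Δt = 63.2 − 17 = 46.2 minutes, the level fell by a factor of 1370/68.7 ≈ 19.942.
n = log₂(19.942) ≈ 4.3177 half-lives, so t½ = 46.2/4.3177 ≈ 10.7 minutes.
From t = 63.2 to t = 85: 68.7 × (1/2)^((85−63.2)/10.7) ≈ 16.736 pg/mL.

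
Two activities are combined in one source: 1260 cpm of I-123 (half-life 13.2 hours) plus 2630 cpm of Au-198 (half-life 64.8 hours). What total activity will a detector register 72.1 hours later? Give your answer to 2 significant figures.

I-123: 1260 × (1/2)^(72.1/13.2) = 1260 × (1/2)^5.4621 ≈ 28.583 cpm.
Au-198: 2630 × (1/2)^(72.1/64.8) = 2630 × (1/2)^1.1127 ≈ 1216.2 cpm.
Total = 28.583 + 1216.2 ≈ 1244.8 cpm.

1200 cpm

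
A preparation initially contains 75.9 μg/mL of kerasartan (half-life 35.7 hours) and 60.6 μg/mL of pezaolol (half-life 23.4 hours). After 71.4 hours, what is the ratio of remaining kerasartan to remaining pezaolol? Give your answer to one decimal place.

2.6

kerasartan: 75.9 × (1/2)^(71.4/35.7) = 75.9 × (1/2)^2 ≈ 18.975 μg/mL.
pezaolol: 60.6 × (1/2)^(71.4/23.4) = 60.6 × (1/2)^3.0513 ≈ 7.3105 μg/mL.
Ratio ≈ 18.975 / 7.3105 ≈ 2.5956.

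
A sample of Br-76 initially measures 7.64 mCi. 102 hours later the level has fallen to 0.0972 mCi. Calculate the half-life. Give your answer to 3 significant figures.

A/A₀ = 0.0972/7.64 ≈ 0.012723.
n = log₂(78.601) ≈ 6.2965 half-lives elapsed in 102 hours.
t½ = 102/6.2965 ≈ 16.2 hours.

16.2 hours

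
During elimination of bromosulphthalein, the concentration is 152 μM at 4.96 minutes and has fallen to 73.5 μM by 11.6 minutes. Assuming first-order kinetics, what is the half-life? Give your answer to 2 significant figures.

6.3 minutes

Over Δt = 11.6 − 4.96 = 6.64 minutes, the level fell by a factor of 152/73.5 ≈ 2.068.
n = log₂(2.068) ≈ 1.0483 half-lives, so t½ = 6.64/1.0483 ≈ 6.3343 minutes.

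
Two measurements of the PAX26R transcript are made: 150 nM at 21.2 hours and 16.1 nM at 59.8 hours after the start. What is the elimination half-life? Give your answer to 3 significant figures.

12.0 hours

Over Δt = 59.8 − 21.2 = 38.6 hours, the level fell by a factor of 150/16.1 ≈ 9.3168.
n = log₂(9.3168) ≈ 3.2198 half-lives, so t½ = 38.6/3.2198 ≈ 11.988 hours.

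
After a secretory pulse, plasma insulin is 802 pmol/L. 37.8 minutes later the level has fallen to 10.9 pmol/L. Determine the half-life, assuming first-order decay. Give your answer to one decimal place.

6.1 minutes

A/A₀ = 10.9/802 ≈ 0.013591.
n = log₂(73.578) ≈ 6.2012 half-lives elapsed in 37.8 minutes.
t½ = 37.8/6.2012 ≈ 6.0956 minutes.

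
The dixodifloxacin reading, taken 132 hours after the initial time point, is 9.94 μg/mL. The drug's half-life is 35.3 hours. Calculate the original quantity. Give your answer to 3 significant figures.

Number of half-lives elapsed: n = 132/35.3 ≈ 3.7394.
A₀ = A × 2^n = 9.94 × 2^3.7394 = 9.94 × 13.356 ≈ 132.76 μg/mL.

133 μg/mL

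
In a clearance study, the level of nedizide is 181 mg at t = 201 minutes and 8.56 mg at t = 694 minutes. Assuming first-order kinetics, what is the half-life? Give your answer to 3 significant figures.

Over Δt = 694 − 201 = 493 minutes, the level fell by a factor of 181/8.56 ≈ 21.145.
n = log₂(21.145) ≈ 4.4022 half-lives, so t½ = 493/4.4022 ≈ 111.99 minutes.

112 minutes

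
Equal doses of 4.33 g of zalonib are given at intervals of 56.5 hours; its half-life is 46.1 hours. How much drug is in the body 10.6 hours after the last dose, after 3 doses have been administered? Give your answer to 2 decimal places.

5.95 g

The 3 doses were given 123.6, 67.1, 10.6 hours ago.
Total = 4.33·(1/2)^(123.6/46.1) + 4.33·(1/2)^(67.1/46.1) + 4.33·(1/2)^(10.6/46.1)
      = 0.67513 + 1.5788 + 3.6921 ≈ 5.946 g.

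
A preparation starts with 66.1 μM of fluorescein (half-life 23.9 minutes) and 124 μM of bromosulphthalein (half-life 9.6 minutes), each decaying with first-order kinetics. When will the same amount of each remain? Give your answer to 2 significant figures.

15 minutes

Set 66.1·(1/2)^(t/23.9) = 124·(1/2)^(t/9.6).
Taking log₂: log₂(66.1/124) = t·(1/23.9 − 1/9.6).
log₂(0.53306) = -0.90762; 1/23.9 − 1/9.6 = -0.062326.
t = -0.90762 / -0.062326 ≈ 14.563 minutes.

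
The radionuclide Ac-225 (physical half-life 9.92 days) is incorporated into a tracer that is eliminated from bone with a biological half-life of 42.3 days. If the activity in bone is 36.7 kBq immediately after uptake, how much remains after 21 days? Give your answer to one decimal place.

1/t_eff = 1/t_phys + 1/t_biol = 1/9.92 + 1/42.3 = 0.12445 per day.
t_eff = 9.92 × 42.3 / (9.92 + 42.3) ≈ 8.0355 days.
Remaining = 36.7 × (1/2)^(21/8.0355) = 36.7 × (1/2)^2.6134 ≈ 5.9973 kBq.

6.0 kBq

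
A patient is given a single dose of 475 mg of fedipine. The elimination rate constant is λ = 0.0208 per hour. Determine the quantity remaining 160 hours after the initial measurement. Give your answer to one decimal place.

t½ = ln 2 / λ = 0.69315 / 0.0208 ≈ 33.324 hours.
Number of half-lives: n = 160/33.324 ≈ 4.8013.
Remaining = 475 × (1/2)^4.8013 = 475 × 0.035865 ≈ 17.036 mg.

17.0 mg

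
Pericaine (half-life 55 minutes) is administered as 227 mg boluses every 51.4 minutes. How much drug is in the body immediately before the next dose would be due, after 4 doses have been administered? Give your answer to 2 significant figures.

The 4 doses were given 205.6, 154.2, 102.8, 51.4 minutes ago.
Total = 227·(1/2)^(205.6/55) + 227·(1/2)^(154.2/55) + 227·(1/2)^(102.8/55) + 227·(1/2)^(51.4/55)
      = 17.011 + 32.512 + 62.14 + 118.77 ≈ 230.43 mg.

230 mg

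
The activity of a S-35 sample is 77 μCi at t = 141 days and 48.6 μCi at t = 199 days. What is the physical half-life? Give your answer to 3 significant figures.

87.4 days

Over Δt = 199 − 141 = 58 days, the level fell by a factor of 77/48.6 ≈ 1.5844.
n = log₂(1.5844) ≈ 0.6639 half-lives, so t½ = 58/0.6639 ≈ 87.362 days.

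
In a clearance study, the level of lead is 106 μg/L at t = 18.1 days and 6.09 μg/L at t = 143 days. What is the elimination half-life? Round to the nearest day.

30 days

Over Δt = 143 − 18.1 = 124.9 days, the level fell by a factor of 106/6.09 ≈ 17.406.
n = log₂(17.406) ≈ 4.1215 half-lives, so t½ = 124.9/4.1215 ≈ 30.305 days.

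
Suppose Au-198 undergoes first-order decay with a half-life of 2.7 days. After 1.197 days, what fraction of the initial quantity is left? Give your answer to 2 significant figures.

0.74

n = 1.197/2.7 ≈ 0.44333 half-lives.
Fraction remaining = (1/2)^0.44333 ≈ 0.73543.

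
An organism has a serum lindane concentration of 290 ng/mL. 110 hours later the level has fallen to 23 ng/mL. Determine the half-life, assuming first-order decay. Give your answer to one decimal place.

30.1 hours

A/A₀ = 23/290 ≈ 0.07931.
n = log₂(12.609) ≈ 3.6563 half-lives elapsed in 110 hours.
t½ = 110/3.6563 ≈ 30.085 hours.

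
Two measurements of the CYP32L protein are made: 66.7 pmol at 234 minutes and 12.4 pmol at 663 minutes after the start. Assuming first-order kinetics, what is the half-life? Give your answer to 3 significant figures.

Over Δt = 663 − 234 = 429 minutes, the level fell by a factor of 66.7/12.4 ≈ 5.379.
n = log₂(5.379) ≈ 2.4273 half-lives, so t½ = 429/2.4273 ≈ 176.74 minutes.

177 minutes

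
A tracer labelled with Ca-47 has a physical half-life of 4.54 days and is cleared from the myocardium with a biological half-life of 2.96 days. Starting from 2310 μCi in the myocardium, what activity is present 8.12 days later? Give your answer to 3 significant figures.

99.9 μCi

1/t_eff = 1/t_phys + 1/t_biol = 1/4.54 + 1/2.96 = 0.5581 per day.
t_eff = 4.54 × 2.96 / (4.54 + 2.96) ≈ 1.7918 days.
Remaining = 2310 × (1/2)^(8.12/1.7918) = 2310 × (1/2)^4.5318 ≈ 99.864 μCi.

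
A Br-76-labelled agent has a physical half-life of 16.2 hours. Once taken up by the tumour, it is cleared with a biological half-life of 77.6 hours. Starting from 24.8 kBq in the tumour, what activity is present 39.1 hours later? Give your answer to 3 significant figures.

1/t_eff = 1/t_phys + 1/t_biol = 1/16.2 + 1/77.6 = 0.074615 per hour.
t_eff = 16.2 × 77.6 / (16.2 + 77.6) ≈ 13.402 hours.
Remaining = 24.8 × (1/2)^(39.1/13.402) = 24.8 × (1/2)^2.9174 ≈ 3.2826 kBq.

3.28 kBq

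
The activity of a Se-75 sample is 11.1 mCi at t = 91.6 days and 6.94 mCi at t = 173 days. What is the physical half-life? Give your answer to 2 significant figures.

Over Δt = 173 − 91.6 = 81.4 days, the level fell by a factor of 11.1/6.94 ≈ 1.5994.
n = log₂(1.5994) ≈ 0.67755 half-lives, so t½ = 81.4/0.67755 ≈ 120.14 days.

120 days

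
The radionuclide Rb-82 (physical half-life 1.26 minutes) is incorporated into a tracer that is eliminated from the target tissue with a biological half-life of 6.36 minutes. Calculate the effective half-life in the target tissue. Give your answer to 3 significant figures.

1/t_eff = 1/t_phys + 1/t_biol = 1/1.26 + 1/6.36 = 0.95088 per minute.
t_eff = 1.26 × 6.36 / (1.26 + 6.36) ≈ 1.0517 minutes.

1.05 minutes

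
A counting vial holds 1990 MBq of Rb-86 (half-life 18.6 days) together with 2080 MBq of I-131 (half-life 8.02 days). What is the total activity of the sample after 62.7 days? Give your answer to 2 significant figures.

200 MBq

Rb-86: 1990 × (1/2)^(62.7/18.6) = 1990 × (1/2)^3.371 ≈ 192.35 MBq.
I-131: 2080 × (1/2)^(62.7/8.02) = 2080 × (1/2)^7.818 ≈ 9.2177 MBq.
Total = 192.35 + 9.2177 ≈ 201.57 MBq.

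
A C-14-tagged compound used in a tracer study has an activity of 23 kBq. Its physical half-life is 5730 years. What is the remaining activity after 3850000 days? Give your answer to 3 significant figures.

6.42 kBq

Convert the elapsed time: 3850000 days = 10547.9 years.
Number of half-lives: n = 10547.9/5730 ≈ 1.8408.
Remaining = 23 × (1/2)^1.8408 = 23 × 0.27916 ≈ 6.4207 kBq.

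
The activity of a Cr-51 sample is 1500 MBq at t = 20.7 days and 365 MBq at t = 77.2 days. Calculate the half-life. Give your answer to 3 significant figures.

Over Δt = 77.2 − 20.7 = 56.5 days, the level fell by a factor of 1500/365 ≈ 4.1096.
n = log₂(4.1096) ≈ 2.039 half-lives, so t½ = 56.5/2.039 ≈ 27.71 days.

27.7 days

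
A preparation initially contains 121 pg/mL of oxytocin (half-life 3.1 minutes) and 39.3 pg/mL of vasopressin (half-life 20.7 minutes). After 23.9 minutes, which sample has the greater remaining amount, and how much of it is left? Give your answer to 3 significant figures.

vasopressin, 17.7 pg/mL

oxytocin: 121 × (1/2)^7.7097 ≈ 0.57802 pg/mL.
vasopressin: 39.3 × (1/2)^1.1546 ≈ 17.653 pg/mL.
Vasopressin has more remaining, at ≈ 17.653 pg/mL.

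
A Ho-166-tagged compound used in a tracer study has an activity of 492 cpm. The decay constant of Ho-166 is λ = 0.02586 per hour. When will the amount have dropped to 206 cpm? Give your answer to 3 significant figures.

33.7 hours

t½ = ln 2 / λ = 0.69315 / 0.02586 ≈ 26.804 hours.
Fraction remaining = 206/492 ≈ 0.4187.
n = log₂(492/206) = ln(2.3883)/ln 2 ≈ 1.256 half-lives.
t = n × t½ = 1.256 × 26.804 ≈ 33.666 hours.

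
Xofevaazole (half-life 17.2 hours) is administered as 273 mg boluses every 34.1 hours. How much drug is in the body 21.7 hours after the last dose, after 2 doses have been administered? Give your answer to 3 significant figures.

143 mg

The 2 doses were given 55.8, 21.7 hours ago.
Total = 273·(1/2)^(55.8/17.2) + 273·(1/2)^(21.7/17.2)
      = 28.811 + 113.86 ≈ 142.67 mg.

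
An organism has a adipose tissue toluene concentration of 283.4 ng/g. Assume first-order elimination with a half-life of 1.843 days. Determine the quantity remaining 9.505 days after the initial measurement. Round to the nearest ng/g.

8 ng/g

Number of half-lives: n = 9.505/1.843 ≈ 5.1574.
Remaining = 283.4 × (1/2)^5.1574 = 283.4 × 0.028021 ≈ 7.9411 ng/g.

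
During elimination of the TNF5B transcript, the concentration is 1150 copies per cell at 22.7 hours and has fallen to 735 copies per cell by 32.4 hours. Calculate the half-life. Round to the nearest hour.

15 hours

Over Δt = 32.4 − 22.7 = 9.7 hours, the level fell by a factor of 1150/735 ≈ 1.5646.
n = log₂(1.5646) ≈ 0.64582 half-lives, so t½ = 9.7/0.64582 ≈ 15.02 hours.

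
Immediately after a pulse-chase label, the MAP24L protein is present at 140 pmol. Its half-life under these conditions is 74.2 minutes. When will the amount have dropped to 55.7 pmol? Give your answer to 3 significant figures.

Fraction remaining = 55.7/140 ≈ 0.39786.
n = log₂(140/55.7) = ln(2.5135)/ln 2 ≈ 1.3297 half-lives.
t = n × t½ = 1.3297 × 74.2 ≈ 98.662 minutes.

98.7 minutes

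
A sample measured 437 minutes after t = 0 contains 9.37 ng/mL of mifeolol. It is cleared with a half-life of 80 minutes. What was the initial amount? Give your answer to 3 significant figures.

Number of half-lives elapsed: n = 437/80 ≈ 5.4625.
A₀ = A × 2^n = 9.37 × 2^5.4625 = 9.37 × 44.094 ≈ 413.16 ng/mL.

413 ng/mL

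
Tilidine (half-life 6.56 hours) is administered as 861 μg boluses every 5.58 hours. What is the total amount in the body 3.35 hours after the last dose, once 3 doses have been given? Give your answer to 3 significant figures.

1130 μg

The 3 doses were given 14.51, 8.93, 3.35 hours ago.
Total = 861·(1/2)^(14.51/6.56) + 861·(1/2)^(8.93/6.56) + 861·(1/2)^(3.35/6.56)
      = 185.85 + 335.13 + 604.33 ≈ 1125.3 μg.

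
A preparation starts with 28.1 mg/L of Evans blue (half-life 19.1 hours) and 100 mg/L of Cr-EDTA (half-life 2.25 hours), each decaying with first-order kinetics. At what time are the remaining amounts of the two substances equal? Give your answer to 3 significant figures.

Set 28.1·(1/2)^(t/19.1) = 100·(1/2)^(t/2.25).
Taking log₂: log₂(28.1/100) = t·(1/19.1 − 1/2.25).
log₂(0.281) = -1.8314; 1/19.1 − 1/2.25 = -0.39209.
t = -1.8314 / -0.39209 ≈ 4.6708 hours.

4.67 hours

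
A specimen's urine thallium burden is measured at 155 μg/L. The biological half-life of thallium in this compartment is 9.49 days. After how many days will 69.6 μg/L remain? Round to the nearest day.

11 days

Fraction remaining = 69.6/155 ≈ 0.44903.
n = log₂(155/69.6) = ln(2.227)/ln 2 ≈ 1.1551 half-lives.
t = n × t½ = 1.1551 × 9.49 ≈ 10.962 days.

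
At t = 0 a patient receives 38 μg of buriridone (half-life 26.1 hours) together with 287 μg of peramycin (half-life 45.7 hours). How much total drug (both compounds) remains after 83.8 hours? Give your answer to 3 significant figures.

buriridone: 38 × (1/2)^(83.8/26.1) = 38 × (1/2)^3.2107 ≈ 4.1045 μg.
peramycin: 287 × (1/2)^(83.8/45.7) = 287 × (1/2)^1.8337 ≈ 80.516 μg.
Total = 4.1045 + 80.516 ≈ 84.621 μg.

84.6 μg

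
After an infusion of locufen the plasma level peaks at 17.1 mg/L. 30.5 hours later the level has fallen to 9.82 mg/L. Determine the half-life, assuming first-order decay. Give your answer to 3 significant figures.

38.1 hours

A/A₀ = 9.82/17.1 ≈ 0.57427.
n = log₂(1.7413) ≈ 0.8002 half-lives elapsed in 30.5 hours.
t½ = 30.5/0.8002 ≈ 38.115 hours.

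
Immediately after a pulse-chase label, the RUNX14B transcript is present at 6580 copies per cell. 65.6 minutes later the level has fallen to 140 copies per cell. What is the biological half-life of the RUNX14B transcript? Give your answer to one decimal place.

11.8 minutes

A/A₀ = 140/6580 ≈ 0.021277.
n = log₂(47) ≈ 5.5546 half-lives elapsed in 65.6 minutes.
t½ = 65.6/5.5546 ≈ 11.81 minutes.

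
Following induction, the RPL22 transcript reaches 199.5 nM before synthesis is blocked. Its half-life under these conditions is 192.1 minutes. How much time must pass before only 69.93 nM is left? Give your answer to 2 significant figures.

290 minutes

Fraction remaining = 69.93/199.5 ≈ 0.35053.
n = log₂(199.5/69.93) = ln(2.8529)/ln 2 ≈ 1.5124 half-lives.
t = n × t½ = 1.5124 × 192.1 ≈ 290.53 minutes.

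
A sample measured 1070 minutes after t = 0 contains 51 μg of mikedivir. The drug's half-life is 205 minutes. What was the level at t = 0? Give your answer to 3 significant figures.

1900 μg

Number of half-lives elapsed: n = 1070/205 ≈ 5.2195.
A₀ = A × 2^n = 51 × 2^5.2195 = 51 × 37.259 ≈ 1900.2 μg.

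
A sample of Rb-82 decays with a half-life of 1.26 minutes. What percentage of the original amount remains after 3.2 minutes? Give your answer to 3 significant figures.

17.2%

n = 3.2/1.26 ≈ 2.5397 half-lives.
Fraction remaining = (1/2)^2.5397 ≈ 0.17198, i.e. 17.198%.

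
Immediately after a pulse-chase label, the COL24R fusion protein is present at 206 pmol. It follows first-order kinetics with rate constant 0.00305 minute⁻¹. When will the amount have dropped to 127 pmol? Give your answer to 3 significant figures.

t½ = ln 2 / k = 0.69315 / 0.00305 ≈ 227.26 minutes.
Fraction remaining = 127/206 ≈ 0.6165.
n = log₂(206/127) = ln(1.622)/ln 2 ≈ 0.69782 half-lives.
t = n × t½ = 0.69782 × 227.26 ≈ 158.59 minutes.

159 minutes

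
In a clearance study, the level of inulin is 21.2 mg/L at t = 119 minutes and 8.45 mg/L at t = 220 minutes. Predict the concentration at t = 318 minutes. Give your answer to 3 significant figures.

3.46 mg/L

Over Δt = 220 − 119 = 101 minutes, the level fell by a factor of 21.2/8.45 ≈ 2.5089.
n = log₂(2.5089) ≈ 1.327 half-lives, so t½ = 101/1.327 ≈ 76.109 minutes.
From t = 220 to t = 318: 8.45 × (1/2)^((318−220)/76.109) ≈ 3.4613 mg/L.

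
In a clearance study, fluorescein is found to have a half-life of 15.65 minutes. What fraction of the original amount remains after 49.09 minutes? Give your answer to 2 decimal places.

n = 49.09/15.65 ≈ 3.1367 half-lives.
Fraction remaining = (1/2)^3.1367 ≈ 0.1137.

0.11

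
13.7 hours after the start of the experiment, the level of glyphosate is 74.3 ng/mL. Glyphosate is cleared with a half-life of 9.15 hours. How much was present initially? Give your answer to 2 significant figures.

210 ng/mL

Number of half-lives elapsed: n = 13.7/9.15 ≈ 1.4973.
A₀ = A × 2^n = 74.3 × 2^1.4973 = 74.3 × 2.8231 ≈ 209.75 ng/mL.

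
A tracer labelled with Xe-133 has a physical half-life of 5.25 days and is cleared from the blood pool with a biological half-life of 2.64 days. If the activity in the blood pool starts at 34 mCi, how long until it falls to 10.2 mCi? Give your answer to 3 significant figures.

3.05 days

1/t_eff = 1/t_phys + 1/t_biol = 1/5.25 + 1/2.64 = 0.56926 per day.
t_eff = 5.25 × 2.64 / (5.25 + 2.64) ≈ 1.7567 days.
n = log₂(34/10.2) ≈ 1.737; t = 1.737 × 1.7567 ≈ 3.0512 days.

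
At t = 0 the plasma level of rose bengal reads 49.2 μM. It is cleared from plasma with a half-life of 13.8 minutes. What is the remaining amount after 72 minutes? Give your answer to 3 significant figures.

1.32 μM

Number of half-lives: n = 72/13.8 ≈ 5.2174.
Remaining = 49.2 × (1/2)^5.2174 = 49.2 × 0.026879 ≈ 1.3224 μM.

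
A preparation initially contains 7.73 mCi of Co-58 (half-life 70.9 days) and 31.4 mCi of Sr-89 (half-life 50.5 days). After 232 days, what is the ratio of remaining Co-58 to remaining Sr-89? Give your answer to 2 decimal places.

Co-58: 7.73 × (1/2)^(232/70.9) = 7.73 × (1/2)^3.2722 ≈ 0.8001 mCi.
Sr-89: 31.4 × (1/2)^(232/50.5) = 31.4 × (1/2)^4.5941 ≈ 1.3001 mCi.
Ratio ≈ 0.8001 / 1.3001 ≈ 0.61541.

0.62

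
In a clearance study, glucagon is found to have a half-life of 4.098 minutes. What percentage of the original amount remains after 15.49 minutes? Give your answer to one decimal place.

n = 15.49/4.098 ≈ 3.7799 half-lives.
Fraction remaining = (1/2)^3.7799 ≈ 0.072801, i.e. 7.2801%.

7.3%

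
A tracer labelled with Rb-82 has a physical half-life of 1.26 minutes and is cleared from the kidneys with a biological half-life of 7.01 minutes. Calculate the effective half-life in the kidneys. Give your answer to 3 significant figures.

1/t_eff = 1/t_phys + 1/t_biol = 1/1.26 + 1/7.01 = 0.9363 per minute.
t_eff = 1.26 × 7.01 / (1.26 + 7.01) ≈ 1.068 minutes.

1.07 minutes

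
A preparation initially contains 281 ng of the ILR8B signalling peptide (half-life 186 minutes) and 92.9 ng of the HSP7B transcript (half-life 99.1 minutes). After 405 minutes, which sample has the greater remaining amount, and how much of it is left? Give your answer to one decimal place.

ILR8B signalling peptide, 62.1 ng

ILR8B signalling peptide: 281 × (1/2)^2.1774 ≈ 62.121 ng.
HSP7B transcript: 92.9 × (1/2)^4.0868 ≈ 5.4673 ng.
ILR8B signalling peptide has more remaining, at ≈ 62.121 ng.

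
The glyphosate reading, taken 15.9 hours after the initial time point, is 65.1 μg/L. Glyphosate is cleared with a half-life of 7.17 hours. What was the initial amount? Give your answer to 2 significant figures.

300 μg/L

Number of half-lives elapsed: n = 15.9/7.17 ≈ 2.2176.
A₀ = A × 2^n = 65.1 × 2^2.2176 = 65.1 × 4.6511 ≈ 302.79 μg/L.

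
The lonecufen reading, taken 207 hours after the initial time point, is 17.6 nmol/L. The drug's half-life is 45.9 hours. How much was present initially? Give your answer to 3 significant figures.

Number of half-lives elapsed: n = 207/45.9 ≈ 4.5098.
A₀ = A × 2^n = 17.6 × 2^4.5098 = 17.6 × 22.782 ≈ 400.96 nmol/L.

401 nmol/L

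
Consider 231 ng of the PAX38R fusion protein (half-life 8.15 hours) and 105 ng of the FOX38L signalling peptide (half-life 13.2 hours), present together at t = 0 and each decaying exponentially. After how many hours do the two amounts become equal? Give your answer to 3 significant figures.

24.2 hours

Set 231·(1/2)^(t/8.15) = 105·(1/2)^(t/13.2).
Taking log₂: log₂(231/105) = t·(1/8.15 − 1/13.2).
log₂(2.2) = 1.1375; 1/8.15 − 1/13.2 = 0.046942.
t = 1.1375 / 0.046942 ≈ 24.232 hours.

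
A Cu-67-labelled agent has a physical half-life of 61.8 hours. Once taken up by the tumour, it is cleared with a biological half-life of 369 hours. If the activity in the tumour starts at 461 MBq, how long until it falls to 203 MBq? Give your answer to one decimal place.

1/t_eff = 1/t_phys + 1/t_biol = 1/61.8 + 1/369 = 0.018891 per hour.
t_eff = 61.8 × 369 / (61.8 + 369) ≈ 52.935 hours.
n = log₂(461/203) ≈ 1.1833; t = 1.1833 × 52.935 ≈ 62.637 hours.

62.6 hours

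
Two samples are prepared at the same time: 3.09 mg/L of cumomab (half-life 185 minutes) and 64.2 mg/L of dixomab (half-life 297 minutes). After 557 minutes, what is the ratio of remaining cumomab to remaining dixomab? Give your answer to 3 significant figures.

cumomab: 3.09 × (1/2)^(557/185) = 3.09 × (1/2)^3.0108 ≈ 0.38337 mg/L.
dixomab: 64.2 × (1/2)^(557/297) = 64.2 × (1/2)^1.8754 ≈ 17.498 mg/L.
Ratio ≈ 0.38337 / 17.498 ≈ 0.02191.

0.0219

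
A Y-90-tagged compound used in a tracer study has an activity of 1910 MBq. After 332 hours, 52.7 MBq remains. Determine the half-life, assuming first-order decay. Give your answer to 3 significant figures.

A/A₀ = 52.7/1910 ≈ 0.027592.
n = log₂(36.243) ≈ 5.1796 half-lives elapsed in 332 hours.
t½ = 332/5.1796 ≈ 64.097 hours.

64.1 hours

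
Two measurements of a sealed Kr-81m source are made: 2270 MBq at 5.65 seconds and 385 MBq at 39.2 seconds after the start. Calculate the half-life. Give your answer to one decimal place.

Over Δt = 39.2 − 5.65 = 33.55 seconds, the level fell by a factor of 2270/385 ≈ 5.8961.
n = log₂(5.8961) ≈ 2.5598 half-lives, so t½ = 33.55/2.5598 ≈ 13.107 seconds.

13.1 seconds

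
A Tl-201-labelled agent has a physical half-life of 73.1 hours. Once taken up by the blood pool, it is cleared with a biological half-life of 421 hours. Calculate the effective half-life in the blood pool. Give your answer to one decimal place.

62.3 hours

1/t_eff = 1/t_phys + 1/t_biol = 1/73.1 + 1/421 = 0.016055 per hour.
t_eff = 73.1 × 421 / (73.1 + 421) ≈ 62.285 hours.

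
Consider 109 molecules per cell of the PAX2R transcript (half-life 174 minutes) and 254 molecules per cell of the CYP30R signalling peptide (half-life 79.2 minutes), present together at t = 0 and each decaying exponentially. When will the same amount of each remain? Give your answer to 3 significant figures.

Set 109·(1/2)^(t/174) = 254·(1/2)^(t/79.2).
Taking log₂: log₂(109/254) = t·(1/174 − 1/79.2).
log₂(0.42913) = -1.2205; 1/174 − 1/79.2 = -0.0068791.
t = -1.2205 / -0.0068791 ≈ 177.42 minutes.

177 minutes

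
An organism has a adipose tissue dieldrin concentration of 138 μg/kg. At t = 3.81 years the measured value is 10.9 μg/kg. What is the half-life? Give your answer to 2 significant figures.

1.0 years

A/A₀ = 10.9/138 ≈ 0.078986.
n = log₂(12.661) ≈ 3.6623 half-lives elapsed in 3.81 years.
t½ = 3.81/3.6623 ≈ 1.0403 years.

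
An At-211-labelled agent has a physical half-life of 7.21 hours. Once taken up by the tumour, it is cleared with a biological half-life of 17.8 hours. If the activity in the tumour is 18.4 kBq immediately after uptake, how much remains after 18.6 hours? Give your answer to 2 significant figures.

1.5 kBq

1/t_eff = 1/t_phys + 1/t_biol = 1/7.21 + 1/17.8 = 0.19488 per hour.
t_eff = 7.21 × 17.8 / (7.21 + 17.8) ≈ 5.1315 hours.
Remaining = 18.4 × (1/2)^(18.6/5.1315) = 18.4 × (1/2)^3.6247 ≈ 1.4917 kBq.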